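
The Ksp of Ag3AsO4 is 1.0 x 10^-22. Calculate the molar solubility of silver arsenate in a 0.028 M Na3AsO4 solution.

Ag3AsO4(s) <=> 3 Ag^+(aq) + AsO4^3-(aq)
Ksp = [Ag^+]^3[AsO4^3-]
Let s be the molar solubility in this solution. [Ag^+] = 3s, [AsO4^3-] = 0.028 + s ≈ 0.028 (Ksp is small, so little additional dissolves).
Ksp ≈ (3s)^3 × 0.028
s = 5.1 × 10^-8 M
Check: s = 5.1 × 10^-8 ≪ 0.028, so the approximation is valid.

s ≈ 5.1e-8 M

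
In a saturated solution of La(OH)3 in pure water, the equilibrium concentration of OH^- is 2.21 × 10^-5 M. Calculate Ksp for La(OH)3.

Ksp ≈ 7.95e-20

La(OH)3(s) ⇌ La^3+(aq) + 3 OH^-(aq)
Stoichiometry gives [La^3+] = (1/3)[OH^-] = 7.367 x 10^-6 M.
Ksp = [La^3+][OH^-]^3
Ksp = 7.367 × 10^-6 × (2.21 × 10^-5)^3 = 7.95 × 10^-20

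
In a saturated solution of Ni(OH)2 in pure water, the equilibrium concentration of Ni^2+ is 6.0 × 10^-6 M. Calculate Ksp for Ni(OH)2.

Ni(OH)2(s) <=> Ni^2+ + 2 OH^-
Stoichiometry gives [OH^-] = (2/1)[Ni^2+] = 1.20 × 10^-5 M.
Ksp = [Ni^2+][OH^-]^2
Ksp = 6.0 x 10^-6 × (1.20 × 10^-5)^2 = 8.6 × 10^-16

Ksp ≈ 8.6 × 10^-16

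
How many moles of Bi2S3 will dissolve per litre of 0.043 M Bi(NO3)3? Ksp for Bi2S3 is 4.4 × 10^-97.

s = 2.1 x 10^-32 M

Bi2S3(s) ⇌ 2 Bi^3+(aq) + 3 S^2-(aq)
Ksp = [Bi^3+]^2[S^2-]^3
Let s = moles of Bi2S3 that dissolve per litre. [Bi^3+] = 0.043 + 2s ≈ 0.043, [S^2-] = 3s (since Bi^3+ from Bi(NO3)3 dominates).
Ksp ≈ (0.043)^2 × (3s)^3
s = 2.1 × 10^-32 M
Check: 2s = 4.1 × 10^-32 ≪ 0.043, so the approximation is valid.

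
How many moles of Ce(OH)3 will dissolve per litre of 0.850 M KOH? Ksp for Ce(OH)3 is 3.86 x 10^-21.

Ce(OH)3(s) <=> Ce^3+(aq) + 3 OH^-(aq)
Ksp = [Ce^3+][OH^-]^3
Let s = moles of Ce(OH)3 that dissolve per litre. [Ce^3+] = s, [OH^-] = 0.850 + 3s ≈ 0.850 (since OH^- from KOH dominates).
Ksp ≈ s × (0.850)^3
s = 6.29 x 10^-21 M
Check: 3s = 1.9 × 10^-20 ≪ 0.850, so the approximation is valid.

s = 6.29e-21 M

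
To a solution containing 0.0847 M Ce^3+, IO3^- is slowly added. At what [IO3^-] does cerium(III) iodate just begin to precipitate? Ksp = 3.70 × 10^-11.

[IO3^-] ≈ 7.59e-4 M

Ce(IO3)3(s) ⇌ Ce^3+(aq) + 3 IO3^-(aq)
Ksp = [Ce^3+][IO3^-]^3
Precipitation begins when Q = Ksp. With [Ce^3+] = 0.0847 M:
3.70 × 10^-11 = (0.0847) × [IO3^-]^3
[IO3^-] = (3.70 × 10^-11 / 8.47 × 10^-2)^(1/3) = 7.59 × 10^-4 M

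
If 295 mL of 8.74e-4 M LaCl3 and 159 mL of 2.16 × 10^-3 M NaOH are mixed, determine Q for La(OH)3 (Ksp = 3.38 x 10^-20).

Q = 2.46 × 10^-13

Total volume = 295 + 159 = 454 mL.
[La^3+] = 8.74 x 10^-4 × (295/454) = 5.679 x 10^-4 M
[OH^-] = 2.16 × 10^-3 × (159/454) = 7.565 × 10^-4 M
La(OH)3(s) ⇌ La^3+(aq) + 3 OH^-(aq), so Q = [La^3+][OH^-]^3
Q = (5.679 × 10^-4)(7.565 × 10^-4)^3 = 2.46 × 10^-13
Q > Ksp, so La(OH)3 will precipitate.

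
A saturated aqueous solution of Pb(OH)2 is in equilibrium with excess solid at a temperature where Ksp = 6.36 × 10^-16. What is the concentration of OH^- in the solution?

Pb(OH)2(s) <=> Pb^2+(aq) + 2 OH^-(aq)
Ksp = [Pb^2+][OH^-]^2
For each mole of Pb(OH)2 that dissolves: [Pb^2+] = s, [OH^-] = 2s.
So Ksp = s × (2s)^2 = 4s^3
Solving, s = (6.36 × 10^-16/4)^(1/3) = 5.418 × 10^-6 M
[OH^-] = 2s = 1.08 × 10^-5 M

[OH^-] = 1.08 × 10^-5 M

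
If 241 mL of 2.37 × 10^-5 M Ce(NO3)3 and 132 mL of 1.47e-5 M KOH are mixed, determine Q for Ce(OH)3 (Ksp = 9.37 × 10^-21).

Total volume = 241 + 132 = 373 mL.
[Ce^3+] = 2.37 × 10^-5 × (241/373) = 1.531 x 10^-5 M
[OH^-] = 1.47 × 10^-5 × (132/373) = 5.202 × 10^-6 M
Ce(OH)3(s) <=> Ce^3+(aq) + 3 OH^-(aq), so Q = [Ce^3+][OH^-]^3
Q = (1.531 x 10^-5)(5.202 × 10^-6)^3 = 2.16 × 10^-21
Q < Ksp, so no precipitate of Ce(OH)3 forms.

2.16 × 10^-21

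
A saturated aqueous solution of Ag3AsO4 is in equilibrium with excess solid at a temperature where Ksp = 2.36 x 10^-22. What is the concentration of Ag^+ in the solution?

[Ag^+] ≈ 5.16 x 10^-6 M

Ag3AsO4(s) <=> 3 Ag^+ + AsO4^3-
Ksp = [Ag^+]^3[AsO4^3-]
For each mole of Ag3AsO4 that dissolves: [Ag^+] = 3s, [AsO4^3-] = s.
Substituting: Ksp = (3s)^3s = 27s^4
s = (2.36 x 10^-22 / 27)^(1/4) = 1.719 × 10^-6 M
[Ag^+] = 3s = 5.16 × 10^-6 M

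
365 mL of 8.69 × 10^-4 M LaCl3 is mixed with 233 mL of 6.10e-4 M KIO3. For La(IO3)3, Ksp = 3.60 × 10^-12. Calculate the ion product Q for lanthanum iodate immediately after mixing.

Total volume = 365 + 233 = 598 mL.
[La^3+] = 8.69 × 10^-4 × (365/598) = 5.304 × 10^-4 M
[IO3^-] = 6.10 x 10^-4 × (233/598) = 2.377 × 10^-4 M
La(IO3)3(s) ⇌ La^3+(aq) + 3 IO3^-(aq), so Q = [La^3+][IO3^-]^3
Q = (5.304 × 10^-4)(2.377 x 10^-4)^3 = 7.12 x 10^-15
Q < Ksp, so no precipitate of La(IO3)3 forms.

7.12 x 10^-15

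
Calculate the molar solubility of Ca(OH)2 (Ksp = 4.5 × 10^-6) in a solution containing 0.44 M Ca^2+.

s ≈ 1.6e-3 M

Ca(OH)2(s) ⇌ Ca^2+(aq) + 2 OH^-(aq)
Ksp = [Ca^2+][OH^-]^2
Let s = moles of Ca(OH)2 that dissolve per litre. [Ca^2+] = 0.44 + s ≈ 0.44, [OH^-] = 2s (Ksp is small, so little additional dissolves).
Ksp ≈ 0.44 × (2s)^2
s = 1.6 x 10^-3 M
Check: s = 1.6 × 10^-3 ≪ 0.44, so the approximation is valid.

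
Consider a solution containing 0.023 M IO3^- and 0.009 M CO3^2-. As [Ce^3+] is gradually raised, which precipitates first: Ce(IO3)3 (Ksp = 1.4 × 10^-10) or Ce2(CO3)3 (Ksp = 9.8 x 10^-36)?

Each salt begins to precipitate when Q = Ksp, i.e. when [Ce^3+] reaches its threshold.
For Ce(IO3)3: 1.4 × 10^-10 = (0.023)^3 × [Ce^3+]  ⇒  [Ce^3+] = 1.2 × 10^-5 M.
For Ce2(CO3)3: 9.8 x 10^-36 = (0.009)^3 × [Ce^3+]^2  ⇒  [Ce^3+] = 3.7 × 10^-15 M.
The salt with the lower threshold [Ce^3+] precipitates first: Ce2(CO3)3.

Ce2(CO3)3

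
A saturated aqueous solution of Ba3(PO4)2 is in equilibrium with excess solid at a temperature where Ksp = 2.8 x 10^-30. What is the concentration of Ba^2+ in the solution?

[Ba^2+] ≈ 1.4e-6 M

Ba3(PO4)2(s) <=> 3 Ba^2+ + 2 PO4^3-
Ksp = [Ba^2+]^3[PO4^3-]^2
Let s = molar solubility. Then [Ba^2+] = 3s and [PO4^3-] = 2s.
Substituting: Ksp = (3s)^3(2s)^2 = 108s^5
s = (2.8 x 10^-30 / 108)^(1/5) = 4.82 x 10^-7 M
[Ba^2+] = 3s = 1.4 x 10^-6 M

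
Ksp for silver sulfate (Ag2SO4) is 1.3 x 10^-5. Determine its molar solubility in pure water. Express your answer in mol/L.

Ag2SO4(s) ⇌ 2 Ag^+(aq) + SO4^2-(aq)
Ksp = [Ag^+]^2[SO4^2-]
With molar solubility s: [Ag^+] = 2s, [SO4^2-] = s.
Substituting: Ksp = (2s)^2s = 4s^3
s^3 = 1.3 x 10^-5 / 4, so s = 1.5 x 10^-2 M

s = 1.5e-2 M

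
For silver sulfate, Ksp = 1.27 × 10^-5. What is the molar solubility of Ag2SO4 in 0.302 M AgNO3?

s ≈ 1.39 x 10^-4 M

Ag2SO4(s) ⇌ 2 Ag^+(aq) + SO4^2-(aq)
Ksp = [Ag^+]^2[SO4^2-]
If s mol/L dissolves here, [Ag^+] = 0.302 + 2s ≈ 0.302, [SO4^2-] = s (since Ag^+ from AgNO3 dominates).
Ksp ≈ (0.302)^2 × s
s = 1.39 × 10^-4 M
Check: 2s = 2.8 × 10^-4 ≪ 0.302, so the approximation is valid.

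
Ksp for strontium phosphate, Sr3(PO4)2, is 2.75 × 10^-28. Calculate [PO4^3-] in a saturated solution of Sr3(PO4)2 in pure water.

Sr3(PO4)2(s) ⇌ 3 Sr^2+ + 2 PO4^3-
Ksp = [Sr^2+]^3[PO4^3-]^2
If s mol/L of Sr3(PO4)2 dissolves, [Sr^2+] = 3s and [PO4^3-] = 2s.
So Ksp = (3s)^3 × (2s)^2 = 108s^5
s = (2.75 × 10^-28 / 108)^(1/5) = 1.206 × 10^-6 M
[PO4^3-] = 2s = 2.41 x 10^-6 M

[PO4^3-] ≈ 2.41 × 10^-6 M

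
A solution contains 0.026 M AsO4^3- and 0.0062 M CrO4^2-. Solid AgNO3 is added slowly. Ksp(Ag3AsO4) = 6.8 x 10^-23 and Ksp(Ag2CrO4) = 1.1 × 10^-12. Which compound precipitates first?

Ag3AsO4

Each salt begins to precipitate when Q = Ksp, i.e. when [Ag^+] reaches its threshold.
For Ag3AsO4: 6.8 x 10^-23 = 0.026 × [Ag^+]^3  ⇒  [Ag^+] = 1.4 x 10^-7 M.
For Ag2CrO4: 1.1 × 10^-12 = 0.0062 × [Ag^+]^2  ⇒  [Ag^+] = 1.3 × 10^-5 M.
The salt with the lower threshold [Ag^+] precipitates first: Ag3AsO4.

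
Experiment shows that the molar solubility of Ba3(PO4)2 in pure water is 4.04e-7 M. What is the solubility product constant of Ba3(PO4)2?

Ksp = 1.16 × 10^-30

Ba3(PO4)2(s) <=> 3 Ba^2+ + 2 PO4^3-
Let s = molar solubility. Then [Ba^2+] = 3s and [PO4^3-] = 2s.
Ksp = [Ba^2+]^3[PO4^3-]^2
Ksp = (3s)^3(2s)^2 = 108s^5
Ksp = 108 × (4.04 x 10^-7)^5 = 1.16 × 10^-30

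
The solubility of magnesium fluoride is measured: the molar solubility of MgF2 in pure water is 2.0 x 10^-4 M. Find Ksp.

MgF2(s) <=> Mg^2+(aq) + 2 F^-(aq)
With molar solubility s: [Mg^2+] = s, [F^-] = 2s.
Ksp = [Mg^2+][F^-]^2
So Ksp = s × (2s)^2 = 4s^3
Ksp = 4 × (2.0 × 10^-4)^3 = 3.2 × 10^-11

3.2e-11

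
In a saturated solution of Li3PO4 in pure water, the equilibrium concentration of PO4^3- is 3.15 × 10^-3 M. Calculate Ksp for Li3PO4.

Ksp ≈ 2.66 × 10^-9

Li3PO4(s) ⇌ 3 Li^+(aq) + PO4^3-(aq)
Stoichiometry gives [Li^+] = (3/1)[PO4^3-] = 9.450 x 10^-3 M.
Ksp = [Li^+]^3[PO4^3-]
Ksp = (9.450 × 10^-3)^3 × 3.15 x 10^-3 = 2.66 × 10^-9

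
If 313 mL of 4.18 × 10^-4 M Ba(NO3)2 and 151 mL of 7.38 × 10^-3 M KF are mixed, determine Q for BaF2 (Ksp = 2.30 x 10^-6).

Q ≈ 1.63e-9

Total volume = 313 + 151 = 464 mL.
[Ba^2+] = 4.18 × 10^-4 × (313/464) = 2.820 × 10^-4 M
[F^-] = 7.38 × 10^-3 × (151/464) = 2.402 x 10^-3 M
BaF2(s) ⇌ Ba^2+ + 2 F^-, so Q = [Ba^2+][F^-]^2
Q = (2.820 × 10^-4)(2.402 × 10^-3)^2 = 1.63 × 10^-9
Q < Ksp, so no precipitate of BaF2 forms.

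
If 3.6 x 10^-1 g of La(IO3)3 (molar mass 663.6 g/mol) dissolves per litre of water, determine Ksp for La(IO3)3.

Ksp = 2.3 x 10^-12

Molar solubility s = (3.6 x 10^-1 g/L) / (663.6 g/mol) = 5.42 x 10^-4 M.
La(IO3)3(s) ⇌ La^3+ + 3 IO3^-
With molar solubility s: [La^3+] = s, [IO3^-] = 3s.
Ksp = [La^3+][IO3^-]^3
Substituting: Ksp = s(3s)^3 = 27s^4
Ksp = 27 × (5.42 × 10^-4)^4 = 2.3 x 10^-12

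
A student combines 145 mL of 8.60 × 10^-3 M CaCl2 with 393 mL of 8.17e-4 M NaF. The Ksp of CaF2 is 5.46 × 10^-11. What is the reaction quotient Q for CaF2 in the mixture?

Total volume = 145 + 393 = 538 mL.
[Ca^2+] = 8.60 x 10^-3 × (145/538) = 2.318 x 10^-3 M
[F^-] = 8.17 × 10^-4 × (393/538) = 5.968 × 10^-4 M
CaF2(s) ⇌ Ca^2+ + 2 F^-, so Q = [Ca^2+][F^-]^2
Q = (2.318 × 10^-3)(5.968 x 10^-4)^2 = 8.26 × 10^-10
Q > Ksp, so CaF2 will precipitate.

Q ≈ 8.26 x 10^-10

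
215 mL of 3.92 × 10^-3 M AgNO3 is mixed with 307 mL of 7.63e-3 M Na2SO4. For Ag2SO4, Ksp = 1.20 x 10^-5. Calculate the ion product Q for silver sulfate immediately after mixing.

Total volume = 215 + 307 = 522 mL.
[Ag^+] = 3.92 × 10^-3 × (215/522) = 1.615 × 10^-3 M
[SO4^2-] = 7.63 × 10^-3 × (307/522) = 4.487 × 10^-3 M
Ag2SO4(s) ⇌ 2 Ag^+ + SO4^2-, so Q = [Ag^+]^2[SO4^2-]
Q = (1.615 x 10^-3)^2(4.487 × 10^-3) = 1.17 x 10^-8
Q < Ksp, so no precipitate of Ag2SO4 forms.

Q ≈ 1.17 × 10^-8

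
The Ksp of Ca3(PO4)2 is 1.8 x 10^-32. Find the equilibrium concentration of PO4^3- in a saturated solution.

Ca3(PO4)2(s) ⇌ 3 Ca^2+ + 2 PO4^3-
Ksp = [Ca^2+]^3[PO4^3-]^2
With molar solubility s: [Ca^2+] = 3s, [PO4^3-] = 2s.
Substituting: Ksp = (3s)^3(2s)^2 = 108s^5
s^5 = 1.8 x 10^-32 / 108, so s = 1.76 x 10^-7 M
[PO4^3-] = 2s = 3.5 × 10^-7 M

[PO4^3-] = 3.5 × 10^-7 M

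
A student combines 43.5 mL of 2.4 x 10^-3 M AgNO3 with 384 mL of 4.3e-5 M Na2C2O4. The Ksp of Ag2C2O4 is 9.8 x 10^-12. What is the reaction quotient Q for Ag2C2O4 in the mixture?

Total volume = 43.5 + 384 = 427.5 mL.
[Ag^+] = 2.4 × 10^-3 × (43.5/427.5) = 2.44 x 10^-4 M
[C2O4^2-] = 4.3 × 10^-5 × (384/427.5) = 3.86 × 10^-5 M
Ag2C2O4(s) ⇌ 2 Ag^+(aq) + C2O4^2-(aq), so Q = [Ag^+]^2[C2O4^2-]
Q = (2.44 × 10^-4)^2(3.86 × 10^-5) = 2.3 x 10^-12
Q < Ksp, so no precipitate of Ag2C2O4 forms.

Q = 2.3 x 10^-12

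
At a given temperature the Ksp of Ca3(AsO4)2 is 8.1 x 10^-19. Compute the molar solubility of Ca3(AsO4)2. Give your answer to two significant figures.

Ca3(AsO4)2(s) <=> 3 Ca^2+(aq) + 2 AsO4^3-(aq)
Ksp = [Ca^2+]^3[AsO4^3-]^2
Let s = molar solubility. Then [Ca^2+] = 3s and [AsO4^3-] = 2s.
Substituting: Ksp = (3s)^3(2s)^2 = 108s^5
s = (8.1 x 10^-19 / 108)^(1/5) = 9.4 x 10^-5 M

s = 9.4 × 10^-5 M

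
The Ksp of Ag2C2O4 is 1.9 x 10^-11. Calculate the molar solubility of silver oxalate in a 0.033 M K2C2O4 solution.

1.2e-5 M

Ag2C2O4(s) ⇌ 2 Ag^+(aq) + C2O4^2-(aq)
Ksp = [Ag^+]^2[C2O4^2-]
Let s = moles of Ag2C2O4 that dissolve per litre. [Ag^+] = 2s, [C2O4^2-] = 0.033 + s ≈ 0.033 (Ksp is small, so little additional dissolves).
Ksp ≈ (2s)^2 × 0.033
s = 1.2 × 10^-5 M
Check: s = 1.2 × 10^-5 ≪ 0.033, so the approximation is valid.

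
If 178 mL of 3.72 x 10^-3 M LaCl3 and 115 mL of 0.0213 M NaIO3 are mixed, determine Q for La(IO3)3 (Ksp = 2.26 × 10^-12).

Total volume = 178 + 115 = 293 mL.
[La^3+] = 3.72 × 10^-3 × (178/293) = 2.260 × 10^-3 M
[IO3^-] = 2.13 × 10^-2 × (115/293) = 8.360 x 10^-3 M
La(IO3)3(s) <=> La^3+(aq) + 3 IO3^-(aq), so Q = [La^3+][IO3^-]^3
Q = (2.260 x 10^-3)(8.360 x 10^-3)^3 = 1.32 × 10^-9
Q > Ksp, so La(IO3)3 will precipitate.

Q = 1.32e-9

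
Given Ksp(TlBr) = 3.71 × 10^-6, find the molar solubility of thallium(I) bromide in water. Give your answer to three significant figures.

TlBr(s) ⇌ Tl^+(aq) + Br^-(aq)
Ksp = [Tl^+][Br^-]
For each mole of TlBr that dissolves: [Tl^+] = s, [Br^-] = s.
Ksp = s × s = s^2
s = (3.71 × 10^-6)^(1/2) = 1.93 x 10^-3 M

1.93 × 10^-3 M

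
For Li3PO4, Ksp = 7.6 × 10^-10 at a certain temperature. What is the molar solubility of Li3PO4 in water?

2.3 × 10^-3 M

Li3PO4(s) ⇌ 3 Li^+ + PO4^3-
Ksp = [Li^+]^3[PO4^3-]
With molar solubility s: [Li^+] = 3s, [PO4^3-] = s.
Substituting: Ksp = (3s)^3s = 27s^4
s^4 = 7.6 × 10^-10 / 27, so s = 2.3 × 10^-3 M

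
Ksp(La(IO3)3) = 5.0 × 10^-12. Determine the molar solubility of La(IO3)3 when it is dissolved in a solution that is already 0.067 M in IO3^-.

La(IO3)3(s) ⇌ La^3+(aq) + 3 IO3^-(aq)
Ksp = [La^3+][IO3^-]^3
If s mol/L dissolves here, [La^3+] = s, [IO3^-] = 0.067 + 3s ≈ 0.067 (since the IO3^- already present dominates).
Ksp ≈ s × (0.067)^3
s = 1.7 × 10^-8 M
Check: 3s = 5.0 × 10^-8 ≪ 0.067, so the approximation is valid.

1.7e-8 M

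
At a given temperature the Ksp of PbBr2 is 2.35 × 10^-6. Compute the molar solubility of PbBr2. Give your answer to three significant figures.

PbBr2(s) ⇌ Pb^2+(aq) + 2 Br^-(aq)
Ksp = [Pb^2+][Br^-]^2
With molar solubility s: [Pb^2+] = s, [Br^-] = 2s.
Substituting: Ksp = s(2s)^2 = 4s^3
s^3 = 2.35 × 10^-6 / 4, so s = 8.38 x 10^-3 M

s ≈ 8.38e-3 M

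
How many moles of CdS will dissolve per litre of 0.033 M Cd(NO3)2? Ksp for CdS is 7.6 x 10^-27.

CdS(s) <=> Cd^2+ + S^2-
Ksp = [Cd^2+][S^2-]
Let s be the molar solubility in this solution. [Cd^2+] = 0.033 + s ≈ 0.033, [S^2-] = s (since Cd^2+ from Cd(NO3)2 dominates).
Ksp ≈ 0.033 × s
s = 2.3 x 10^-25 M
Check: s = 2.3 x 10^-25 ≪ 0.033, so the approximation is valid.

s ≈ 2.3 × 10^-25 M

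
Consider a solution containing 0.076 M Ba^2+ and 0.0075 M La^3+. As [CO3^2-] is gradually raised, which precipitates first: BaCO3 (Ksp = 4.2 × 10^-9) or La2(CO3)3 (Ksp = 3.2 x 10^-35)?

La2(CO3)3

Each salt begins to precipitate when Q = Ksp, i.e. when [CO3^2-] reaches its threshold.
For BaCO3: 4.2 × 10^-9 = 0.076 × [CO3^2-]  ⇒  [CO3^2-] = 5.5 × 10^-8 M.
For La2(CO3)3: 3.2 x 10^-35 = (0.0075)^2 × [CO3^2-]^3  ⇒  [CO3^2-] = 8.3 x 10^-11 M.
The salt with the lower threshold [CO3^2-] precipitates first: La2(CO3)3.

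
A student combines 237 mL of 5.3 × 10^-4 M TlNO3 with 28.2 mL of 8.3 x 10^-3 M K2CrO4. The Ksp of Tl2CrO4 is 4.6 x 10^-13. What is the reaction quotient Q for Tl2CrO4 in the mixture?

2.0e-10

Total volume = 237 + 28.2 = 265.2 mL.
[Tl^+] = 5.3 x 10^-4 × (237/265.2) = 4.74 × 10^-4 M
[CrO4^2-] = 8.3 × 10^-3 × (28.2/265.2) = 8.83 × 10^-4 M
Tl2CrO4(s) ⇌ 2 Tl^+(aq) + CrO4^2-(aq), so Q = [Tl^+]^2[CrO4^2-]
Q = (4.74 x 10^-4)^2(8.83 x 10^-4) = 2.0 × 10^-10
Q > Ksp, so Tl2CrO4 will precipitate.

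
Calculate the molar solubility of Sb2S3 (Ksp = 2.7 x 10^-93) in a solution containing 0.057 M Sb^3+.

s ≈ 3.1e-31 M

Sb2S3(s) ⇌ 2 Sb^3+(aq) + 3 S^2-(aq)
Ksp = [Sb^3+]^2[S^2-]^3
If s mol/L dissolves here, [Sb^3+] = 0.057 + 2s ≈ 0.057, [S^2-] = 3s (common-ion effect: Sb^3+ is already 0.057 M).
Ksp ≈ (0.057)^2 × (3s)^3
s = 3.1 × 10^-31 M
Check: 2s = 6.3 × 10^-31 ≪ 0.057, so the approximation is valid.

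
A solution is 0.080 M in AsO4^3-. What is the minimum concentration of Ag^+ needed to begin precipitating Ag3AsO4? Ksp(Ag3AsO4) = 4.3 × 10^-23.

Ag3AsO4(s) ⇌ 3 Ag^+ + AsO4^3-
Ksp = [Ag^+]^3[AsO4^3-]
Precipitation begins when Q = Ksp. With [AsO4^3-] = 0.080 M:
4.3 × 10^-23 = (0.080) × [Ag^+]^3
[Ag^+] = (4.3 × 10^-23 / 8.0 x 10^-2)^(1/3) = 8.1 × 10^-8 M

8.1 × 10^-8 M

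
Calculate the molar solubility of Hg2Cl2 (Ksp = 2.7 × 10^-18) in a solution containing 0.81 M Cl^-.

Hg2Cl2(s) ⇌ Hg2^2+ + 2 Cl^-
Ksp = [Hg2^2+][Cl^-]^2
Let s = moles of Hg2Cl2 that dissolve per litre. [Hg2^2+] = s, [Cl^-] = 0.81 + 2s ≈ 0.81 (common-ion effect: Cl^- is already 0.81 M).
Ksp ≈ s × (0.81)^2
s = 4.1 × 10^-18 M
Check: 2s = 8.2 × 10^-18 ≪ 0.81, so the approximation is valid.

4.1 x 10^-18 M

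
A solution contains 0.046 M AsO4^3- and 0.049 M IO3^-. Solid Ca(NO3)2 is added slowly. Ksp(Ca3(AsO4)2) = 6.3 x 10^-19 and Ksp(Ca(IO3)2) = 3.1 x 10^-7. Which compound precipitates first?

Ca3(AsO4)2

Each salt begins to precipitate when Q = Ksp, i.e. when [Ca^2+] reaches its threshold.
For Ca3(AsO4)2: 6.3 x 10^-19 = (0.046)^2 × [Ca^2+]^3  ⇒  [Ca^2+] = 6.7 × 10^-6 M.
For Ca(IO3)2: 3.1 x 10^-7 = (0.049)^2 × [Ca^2+]  ⇒  [Ca^2+] = 1.3 × 10^-4 M.
The salt with the lower threshold [Ca^2+] precipitates first: Ca3(AsO4)2.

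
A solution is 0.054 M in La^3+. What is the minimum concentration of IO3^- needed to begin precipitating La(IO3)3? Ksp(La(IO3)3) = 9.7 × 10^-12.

[IO3^-] ≈ 5.6 × 10^-4 M

La(IO3)3(s) <=> La^3+ + 3 IO3^-
Ksp = [La^3+][IO3^-]^3
Precipitation begins when Q = Ksp. With [La^3+] = 0.054 M:
9.7 × 10^-12 = (0.054) × [IO3^-]^3
[IO3^-] = (9.7 × 10^-12 / 5.4 x 10^-2)^(1/3) = 5.6 × 10^-4 M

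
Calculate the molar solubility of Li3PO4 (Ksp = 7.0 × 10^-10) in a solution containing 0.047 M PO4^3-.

s ≈ 8.2 × 10^-4 M

Li3PO4(s) <=> 3 Li^+(aq) + PO4^3-(aq)
Ksp = [Li^+]^3[PO4^3-]
Let s be the molar solubility in this solution. [Li^+] = 3s, [PO4^3-] = 0.047 + s ≈ 0.047 (since the PO4^3- already present dominates).
Ksp ≈ (3s)^3 × 0.047
s = 8.2 x 10^-4 M
Check: s = 8.2 × 10^-4 ≪ 0.047, so the approximation is valid.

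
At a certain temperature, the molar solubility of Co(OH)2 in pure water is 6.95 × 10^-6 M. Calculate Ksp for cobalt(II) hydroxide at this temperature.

Ksp ≈ 1.34 × 10^-15

Co(OH)2(s) ⇌ Co^2+ + 2 OH^-
Let s = molar solubility. Then [Co^2+] = s and [OH^-] = 2s.
Ksp = [Co^2+][OH^-]^2
Ksp = s(2s)^2 = 4s^3
With s = 6.95 × 10^-6: Ksp = 1.34 × 10^-15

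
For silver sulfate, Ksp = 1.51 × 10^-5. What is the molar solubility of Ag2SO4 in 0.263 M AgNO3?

Ag2SO4(s) ⇌ 2 Ag^+(aq) + SO4^2-(aq)
Ksp = [Ag^+]^2[SO4^2-]
Let s be the molar solubility in this solution. [Ag^+] = 0.263 + 2s ≈ 0.263, [SO4^2-] = s (Ksp is small, so little additional dissolves).
Ksp ≈ (0.263)^2 × s
s = 2.18 x 10^-4 M
Check: 2s = 4.4 × 10^-4 ≪ 0.263, so the approximation is valid.

2.18 × 10^-4 M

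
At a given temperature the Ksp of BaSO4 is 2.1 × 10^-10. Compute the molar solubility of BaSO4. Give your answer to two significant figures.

BaSO4(s) <=> Ba^2+(aq) + SO4^2-(aq)
Ksp = [Ba^2+][SO4^2-]
For each mole of BaSO4 that dissolves: [Ba^2+] = s, [SO4^2-] = s.
Ksp = (s)(s) = s^2
s = (2.1 × 10^-10)^(1/2) = 1.4 × 10^-5 M

s = 1.4 x 10^-5 M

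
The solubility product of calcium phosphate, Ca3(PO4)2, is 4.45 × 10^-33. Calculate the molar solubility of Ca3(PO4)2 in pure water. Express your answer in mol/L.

s = 1.33 × 10^-7 M

Ca3(PO4)2(s) ⇌ 3 Ca^2+(aq) + 2 PO4^3-(aq)
Ksp = [Ca^2+]^3[PO4^3-]^2
If s mol/L of Ca3(PO4)2 dissolves, [Ca^2+] = 3s and [PO4^3-] = 2s.
Ksp = (3s)^3(2s)^2 = 108s^5
Solving, s = (4.45 × 10^-33/108)^(1/5) = 1.33 x 10^-7 M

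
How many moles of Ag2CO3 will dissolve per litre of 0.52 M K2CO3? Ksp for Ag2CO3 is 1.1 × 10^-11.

s = 2.3 x 10^-6 M

Ag2CO3(s) <=> 2 Ag^+(aq) + CO3^2-(aq)
Ksp = [Ag^+]^2[CO3^2-]
Let s = moles of Ag2CO3 that dissolve per litre. [Ag^+] = 2s, [CO3^2-] = 0.52 + s ≈ 0.52 (common-ion effect: CO3^2- is already 0.52 M).
Ksp ≈ (2s)^2 × 0.52
s = 2.3 x 10^-6 M
Check: s = 2.3 × 10^-6 ≪ 0.52, so the approximation is valid.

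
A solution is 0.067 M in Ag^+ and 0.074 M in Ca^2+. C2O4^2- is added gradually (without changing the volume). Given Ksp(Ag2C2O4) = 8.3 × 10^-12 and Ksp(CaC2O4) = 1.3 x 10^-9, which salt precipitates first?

Ag2C2O4

Each salt begins to precipitate when Q = Ksp, i.e. when [C2O4^2-] reaches its threshold.
For Ag2C2O4: 8.3 × 10^-12 = (0.067)^2 × [C2O4^2-]  ⇒  [C2O4^2-] = 1.8 × 10^-9 M.
For CaC2O4: 1.3 x 10^-9 = 0.074 × [C2O4^2-]  ⇒  [C2O4^2-] = 1.8 × 10^-8 M.
The salt with the lower threshold [C2O4^2-] precipitates first: Ag2C2O4.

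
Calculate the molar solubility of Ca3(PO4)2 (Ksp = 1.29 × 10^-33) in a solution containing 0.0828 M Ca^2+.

7.54 × 10^-16 M

Ca3(PO4)2(s) ⇌ 3 Ca^2+(aq) + 2 PO4^3-(aq)
Ksp = [Ca^2+]^3[PO4^3-]^2
Let s be the molar solubility in this solution. [Ca^2+] = 0.0828 + 3s ≈ 0.0828, [PO4^3-] = 2s (since the Ca^2+ already present dominates).
Ksp ≈ (0.0828)^3 × (2s)^2
s = 7.54 × 10^-16 M
Check: 3s = 2.3 × 10^-15 ≪ 0.0828, so the approximation is valid.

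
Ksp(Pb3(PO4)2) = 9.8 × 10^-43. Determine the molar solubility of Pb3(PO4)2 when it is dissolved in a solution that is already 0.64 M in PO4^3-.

4.5e-15 M

Pb3(PO4)2(s) ⇌ 3 Pb^2+(aq) + 2 PO4^3-(aq)
Ksp = [Pb^2+]^3[PO4^3-]^2
Let s be the molar solubility in this solution. [Pb^2+] = 3s, [PO4^3-] = 0.64 + 2s ≈ 0.64 (common-ion effect: PO4^3- is already 0.64 M).
Ksp ≈ (3s)^3 × (0.64)^2
s = 4.5 x 10^-15 M
Check: 2s = 8.9 x 10^-15 ≪ 0.64, so the approximation is valid.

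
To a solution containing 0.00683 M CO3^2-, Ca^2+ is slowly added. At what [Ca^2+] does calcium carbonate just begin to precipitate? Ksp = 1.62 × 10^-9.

CaCO3(s) ⇌ Ca^2+ + CO3^2-
Ksp = [Ca^2+][CO3^2-]
Precipitation begins when Q = Ksp. With [CO3^2-] = 0.00683 M:
1.62 × 10^-9 = (0.00683) × [Ca^2+]
[Ca^2+] = (1.62 × 10^-9 / 6.83 x 10^-3) = 2.37 × 10^-7 M

2.37 × 10^-7 M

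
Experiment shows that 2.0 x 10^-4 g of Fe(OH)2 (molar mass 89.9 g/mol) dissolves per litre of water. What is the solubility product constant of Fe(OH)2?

Molar solubility s = (2.0 × 10^-4 g/L) / (89.9 g/mol) = 2.22 × 10^-6 M.
Fe(OH)2(s) <=> Fe^2+ + 2 OH^-
Let s = molar solubility. Then [Fe^2+] = s and [OH^-] = 2s.
Ksp = [Fe^2+][OH^-]^2
Ksp = s(2s)^2 = 4s^3
With s = 2.22 × 10^-6: Ksp = 4.4 × 10^-17

Ksp ≈ 4.4 x 10^-17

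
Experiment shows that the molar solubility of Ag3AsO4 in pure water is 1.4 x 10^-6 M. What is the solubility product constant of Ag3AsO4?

1.0 × 10^-22

Ag3AsO4(s) ⇌ 3 Ag^+(aq) + AsO4^3-(aq)
Let s = molar solubility. Then [Ag^+] = 3s and [AsO4^3-] = s.
Ksp = [Ag^+]^3[AsO4^3-]
Ksp = (3s)^3s = 27s^4
Ksp = 27 × (1.4 × 10^-6)^4 = 1.0 × 10^-22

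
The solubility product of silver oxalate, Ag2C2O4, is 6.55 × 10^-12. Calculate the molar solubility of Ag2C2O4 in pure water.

Ag2C2O4(s) ⇌ 2 Ag^+(aq) + C2O4^2-(aq)
Ksp = [Ag^+]^2[C2O4^2-]
With molar solubility s: [Ag^+] = 2s, [C2O4^2-] = s.
So Ksp = (2s)^2 × s = 4s^3
s^3 = 6.55 × 10^-12 / 4, so s = 1.18 × 10^-4 M

s = 1.18 x 10^-4 M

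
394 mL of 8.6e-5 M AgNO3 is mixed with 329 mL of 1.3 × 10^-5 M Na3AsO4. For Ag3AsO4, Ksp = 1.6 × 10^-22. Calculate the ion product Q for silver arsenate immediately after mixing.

Q ≈ 6.1e-19

Total volume = 394 + 329 = 723 mL.
[Ag^+] = 8.6 × 10^-5 × (394/723) = 4.69 × 10^-5 M
[AsO4^3-] = 1.3 x 10^-5 × (329/723) = 5.92 × 10^-6 M
Ag3AsO4(s) ⇌ 3 Ag^+ + AsO4^3-, so Q = [Ag^+]^3[AsO4^3-]
Q = (4.69 × 10^-5)^3(5.92 × 10^-6) = 6.1 x 10^-19
Q > Ksp, so Ag3AsO4 will precipitate.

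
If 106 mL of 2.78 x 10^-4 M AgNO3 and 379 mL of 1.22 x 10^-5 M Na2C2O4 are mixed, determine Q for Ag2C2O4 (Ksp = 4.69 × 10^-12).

Total volume = 106 + 379 = 485 mL.
[Ag^+] = 2.78 × 10^-4 × (106/485) = 6.076 × 10^-5 M
[C2O4^2-] = 1.22 x 10^-5 × (379/485) = 9.534 x 10^-6 M
Ag2C2O4(s) ⇌ 2 Ag^+(aq) + C2O4^2-(aq), so Q = [Ag^+]^2[C2O4^2-]
Q = (6.076 × 10^-5)^2(9.534 x 10^-6) = 3.52 x 10^-14
Q < Ksp, so no precipitate of Ag2C2O4 forms.

Q ≈ 3.52 x 10^-14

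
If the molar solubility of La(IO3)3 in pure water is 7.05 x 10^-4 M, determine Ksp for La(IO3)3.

La(IO3)3(s) ⇌ La^3+ + 3 IO3^-
For each mole of La(IO3)3 that dissolves: [La^3+] = s, [IO3^-] = 3s.
Ksp = [La^3+][IO3^-]^3
So Ksp = s × (3s)^3 = 27s^4
With s = 7.05 x 10^-4: Ksp = 6.67 × 10^-12

6.67e-12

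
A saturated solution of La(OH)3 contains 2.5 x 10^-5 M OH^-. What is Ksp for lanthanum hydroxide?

Ksp = 1.3e-19

La(OH)3(s) ⇌ La^3+ + 3 OH^-
Stoichiometry gives [La^3+] = (1/3)[OH^-] = 8.33 × 10^-6 M.
Ksp = [La^3+][OH^-]^3
Ksp = 8.33 × 10^-6 × (2.5 × 10^-5)^3 = 1.3 × 10^-19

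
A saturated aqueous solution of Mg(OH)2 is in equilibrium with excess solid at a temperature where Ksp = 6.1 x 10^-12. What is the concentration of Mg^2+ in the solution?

Mg(OH)2(s) ⇌ Mg^2+ + 2 OH^-
Ksp = [Mg^2+][OH^-]^2
With molar solubility s: [Mg^2+] = s, [OH^-] = 2s.
So Ksp = s × (2s)^2 = 4s^3
Solving, s = (6.1 x 10^-12/4)^(1/3) = 1.15 x 10^-4 M
[Mg^2+] = s = 1.2 x 10^-4 M

1.2 × 10^-4 M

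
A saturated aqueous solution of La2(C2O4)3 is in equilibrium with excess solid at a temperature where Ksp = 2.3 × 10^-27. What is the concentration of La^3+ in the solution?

[La^3+] ≈ 3.7 × 10^-6 M

La2(C2O4)3(s) ⇌ 2 La^3+ + 3 C2O4^2-
Ksp = [La^3+]^2[C2O4^2-]^3
With molar solubility s: [La^3+] = 2s, [C2O4^2-] = 3s.
Substituting: Ksp = (2s)^2(3s)^3 = 108s^5
s = (2.3 × 10^-27 / 108)^(1/5) = 1.84 x 10^-6 M
[La^3+] = 2s = 3.7 x 10^-6 M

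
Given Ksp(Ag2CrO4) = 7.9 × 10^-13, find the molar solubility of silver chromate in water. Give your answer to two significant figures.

s ≈ 5.8 × 10^-5 M

Ag2CrO4(s) ⇌ 2 Ag^+ + CrO4^2-
Ksp = [Ag^+]^2[CrO4^2-]
For each mole of Ag2CrO4 that dissolves: [Ag^+] = 2s, [CrO4^2-] = s.
So Ksp = (2s)^2 × s = 4s^3
s = (7.9 × 10^-13 / 4)^(1/3) = 5.8 × 10^-5 M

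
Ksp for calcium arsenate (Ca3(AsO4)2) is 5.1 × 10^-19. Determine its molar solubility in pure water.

s = 8.6 x 10^-5 M

Ca3(AsO4)2(s) ⇌ 3 Ca^2+(aq) + 2 AsO4^3-(aq)
Ksp = [Ca^2+]^3[AsO4^3-]^2
With molar solubility s: [Ca^2+] = 3s, [AsO4^3-] = 2s.
Ksp = (3s)^3(2s)^2 = 108s^5
s^5 = 5.1 × 10^-19 / 108, so s = 8.6 × 10^-5 M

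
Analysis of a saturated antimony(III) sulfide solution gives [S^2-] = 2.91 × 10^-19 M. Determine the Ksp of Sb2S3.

9.27 × 10^-94

Sb2S3(s) ⇌ 2 Sb^3+ + 3 S^2-
Stoichiometry gives [Sb^3+] = (2/3)[S^2-] = 1.940 x 10^-19 M.
Ksp = [Sb^3+]^2[S^2-]^3
Ksp = (1.940 x 10^-19)^2 × (2.91 × 10^-19)^3 = 9.27 × 10^-94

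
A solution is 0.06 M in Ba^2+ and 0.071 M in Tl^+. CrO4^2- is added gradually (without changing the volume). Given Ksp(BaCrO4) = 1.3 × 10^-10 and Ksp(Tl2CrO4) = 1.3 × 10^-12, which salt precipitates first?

Precipitation of each salt starts when its ion product equals its Ksp.
For BaCrO4: 1.3 × 10^-10 = 0.06 × [CrO4^2-]  ⇒  [CrO4^2-] = 2.2 x 10^-9 M.
For Tl2CrO4: 1.3 × 10^-12 = (0.071)^2 × [CrO4^2-]  ⇒  [CrO4^2-] = 2.6 × 10^-10 M.
The salt with the lower threshold [CrO4^2-] precipitates first: Tl2CrO4.

Tl2CrO4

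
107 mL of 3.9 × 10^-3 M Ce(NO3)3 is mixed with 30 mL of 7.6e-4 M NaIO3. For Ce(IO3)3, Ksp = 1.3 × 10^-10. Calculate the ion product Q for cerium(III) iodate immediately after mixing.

Total volume = 107 + 30 = 137 mL.
[Ce^3+] = 3.9 × 10^-3 × (107/137) = 3.05 x 10^-3 M
[IO3^-] = 7.6 x 10^-4 × (30/137) = 1.66 x 10^-4 M
Ce(IO3)3(s) ⇌ Ce^3+ + 3 IO3^-, so Q = [Ce^3+][IO3^-]^3
Q = (3.05 x 10^-3)(1.66 × 10^-4)^3 = 1.4 × 10^-14
Q < Ksp, so no precipitate of Ce(IO3)3 forms.

Q ≈ 1.4 × 10^-14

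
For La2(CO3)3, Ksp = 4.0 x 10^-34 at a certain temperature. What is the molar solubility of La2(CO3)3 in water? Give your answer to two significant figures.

La2(CO3)3(s) ⇌ 2 La^3+ + 3 CO3^2-
Ksp = [La^3+]^2[CO3^2-]^3
For each mole of La2(CO3)3 that dissolves: [La^3+] = 2s, [CO3^2-] = 3s.
So Ksp = (2s)^2 × (3s)^3 = 108s^5
Solving, s = (4.0 x 10^-34/108)^(1/5) = 8.2 × 10^-8 M

8.2 × 10^-8 M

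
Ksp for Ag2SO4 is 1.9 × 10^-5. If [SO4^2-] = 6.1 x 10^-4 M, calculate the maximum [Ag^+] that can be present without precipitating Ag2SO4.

[Ag^+] = 0.18 M

Ag2SO4(s) <=> 2 Ag^+ + SO4^2-
Ksp = [Ag^+]^2[SO4^2-]
Precipitation begins when Q = Ksp. With [SO4^2-] = 6.1 x 10^-4 M:
1.9 × 10^-5 = (6.1 x 10^-4) × [Ag^+]^2
[Ag^+] = (1.9 × 10^-5 / 6.1 × 10^-4)^(1/2) = 1.8 x 10^-1 M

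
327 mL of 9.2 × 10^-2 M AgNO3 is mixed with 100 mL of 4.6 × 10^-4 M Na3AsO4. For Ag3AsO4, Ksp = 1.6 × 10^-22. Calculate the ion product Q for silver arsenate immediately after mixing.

3.8 x 10^-8

Total volume = 327 + 100 = 427 mL.
[Ag^+] = 9.2 × 10^-2 × (327/427) = 7.05 x 10^-2 M
[AsO4^3-] = 4.6 × 10^-4 × (100/427) = 1.08 × 10^-4 M
Ag3AsO4(s) ⇌ 3 Ag^+(aq) + AsO4^3-(aq), so Q = [Ag^+]^3[AsO4^3-]
Q = (7.05 × 10^-2)^3(1.08 × 10^-4) = 3.8 x 10^-8
Q > Ksp, so Ag3AsO4 will precipitate.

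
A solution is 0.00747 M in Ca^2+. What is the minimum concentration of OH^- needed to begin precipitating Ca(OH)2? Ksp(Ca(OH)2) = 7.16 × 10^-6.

3.10 × 10^-2 M

Ca(OH)2(s) ⇌ Ca^2+(aq) + 2 OH^-(aq)
Ksp = [Ca^2+][OH^-]^2
Precipitation begins when Q = Ksp. With [Ca^2+] = 0.00747 M:
7.16 × 10^-6 = (0.00747) × [OH^-]^2
[OH^-] = (7.16 × 10^-6 / 7.47 × 10^-3)^(1/2) = 3.10 × 10^-2 M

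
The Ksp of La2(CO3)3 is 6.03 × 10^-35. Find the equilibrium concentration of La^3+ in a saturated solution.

1.12e-7 M

La2(CO3)3(s) ⇌ 2 La^3+ + 3 CO3^2-
Ksp = [La^3+]^2[CO3^2-]^3
Let s = molar solubility. Then [La^3+] = 2s and [CO3^2-] = 3s.
So Ksp = (2s)^2 × (3s)^3 = 108s^5
s = (6.03 × 10^-35 / 108)^(1/5) = 5.615 x 10^-8 M
[La^3+] = 2s = 1.12 × 10^-7 M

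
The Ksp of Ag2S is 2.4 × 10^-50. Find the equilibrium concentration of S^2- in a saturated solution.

Ag2S(s) ⇌ 2 Ag^+(aq) + S^2-(aq)
Ksp = [Ag^+]^2[S^2-]
Let s = molar solubility. Then [Ag^+] = 2s and [S^2-] = s.
Ksp = (2s)^2s = 4s^3
Solving, s = (2.4 × 10^-50/4)^(1/3) = 1.82 x 10^-17 M
[S^2-] = s = 1.8 × 10^-17 M

1.8e-17 M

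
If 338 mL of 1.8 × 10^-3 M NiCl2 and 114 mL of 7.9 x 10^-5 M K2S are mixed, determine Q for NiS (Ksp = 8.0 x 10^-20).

Q ≈ 2.7e-8

Total volume = 338 + 114 = 452 mL.
[Ni^2+] = 1.8 x 10^-3 × (338/452) = 1.35 x 10^-3 M
[S^2-] = 7.9 × 10^-5 × (114/452) = 1.99 x 10^-5 M
NiS(s) <=> Ni^2+ + S^2-, so Q = [Ni^2+][S^2-]
Q = (1.35 × 10^-3)(1.99 x 10^-5) = 2.7 × 10^-8
Q > Ksp, so NiS will precipitate.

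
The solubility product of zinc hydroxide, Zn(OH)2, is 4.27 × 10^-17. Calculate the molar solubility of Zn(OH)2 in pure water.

s = 2.20 × 10^-6 M

Zn(OH)2(s) <=> Zn^2+(aq) + 2 OH^-(aq)
Ksp = [Zn^2+][OH^-]^2
Let s = molar solubility. Then [Zn^2+] = s and [OH^-] = 2s.
So Ksp = s × (2s)^2 = 4s^3
Solving, s = (4.27 × 10^-17/4)^(1/3) = 2.20 × 10^-6 M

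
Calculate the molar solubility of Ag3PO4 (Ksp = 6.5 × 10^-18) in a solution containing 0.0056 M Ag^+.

3.7 × 10^-11 M

Ag3PO4(s) ⇌ 3 Ag^+ + PO4^3-
Ksp = [Ag^+]^3[PO4^3-]
If s mol/L dissolves here, [Ag^+] = 0.0056 + 3s ≈ 0.0056, [PO4^3-] = s (common-ion effect: Ag^+ is already 0.0056 M).
Ksp ≈ (0.0056)^3 × s
s = 3.7 × 10^-11 M
Check: 3s = 1.1 × 10^-10 ≪ 0.0056, so the approximation is valid.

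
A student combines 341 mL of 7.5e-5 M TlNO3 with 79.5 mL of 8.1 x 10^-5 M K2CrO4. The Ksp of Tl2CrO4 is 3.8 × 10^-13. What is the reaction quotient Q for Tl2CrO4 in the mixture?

5.7 × 10^-14

Total volume = 341 + 79.5 = 420.5 mL.
[Tl^+] = 7.5 × 10^-5 × (341/420.5) = 6.08 x 10^-5 M
[CrO4^2-] = 8.1 x 10^-5 × (79.5/420.5) = 1.53 × 10^-5 M
Tl2CrO4(s) ⇌ 2 Tl^+ + CrO4^2-, so Q = [Tl^+]^2[CrO4^2-]
Q = (6.08 x 10^-5)^2(1.53 × 10^-5) = 5.7 × 10^-14
Q < Ksp, so no precipitate of Tl2CrO4 forms.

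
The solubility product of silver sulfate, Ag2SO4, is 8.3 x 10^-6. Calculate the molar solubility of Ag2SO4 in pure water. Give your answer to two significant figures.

Ag2SO4(s) ⇌ 2 Ag^+ + SO4^2-
Ksp = [Ag^+]^2[SO4^2-]
If s mol/L of Ag2SO4 dissolves, [Ag^+] = 2s and [SO4^2-] = s.
Ksp = (2s)^2s = 4s^3
Solving, s = (8.3 x 10^-6/4)^(1/3) = 1.3 × 10^-2 M

s ≈ 1.3e-2 M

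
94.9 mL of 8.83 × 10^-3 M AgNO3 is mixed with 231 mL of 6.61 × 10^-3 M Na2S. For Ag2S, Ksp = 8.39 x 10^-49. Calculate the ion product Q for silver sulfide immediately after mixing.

Total volume = 94.9 + 231 = 325.9 mL.
[Ag^+] = 8.83 × 10^-3 × (94.9/325.9) = 2.571 × 10^-3 M
[S^2-] = 6.61 x 10^-3 × (231/325.9) = 4.685 × 10^-3 M
Ag2S(s) ⇌ 2 Ag^+(aq) + S^2-(aq), so Q = [Ag^+]^2[S^2-]
Q = (2.571 × 10^-3)^2(4.685 x 10^-3) = 3.10 × 10^-8
Q > Ksp, so Ag2S will precipitate.

Q ≈ 3.10e-8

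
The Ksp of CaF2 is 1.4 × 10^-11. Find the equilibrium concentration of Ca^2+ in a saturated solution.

CaF2(s) ⇌ Ca^2+ + 2 F^-
Ksp = [Ca^2+][F^-]^2
If s mol/L of CaF2 dissolves, [Ca^2+] = s and [F^-] = 2s.
Substituting: Ksp = s(2s)^2 = 4s^3
s = (1.4 × 10^-11 / 4)^(1/3) = 1.52 x 10^-4 M
[Ca^2+] = s = 1.5 × 10^-4 M

[Ca^2+] ≈ 1.5e-4 M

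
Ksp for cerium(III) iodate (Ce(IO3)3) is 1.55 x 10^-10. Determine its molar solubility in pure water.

Ce(IO3)3(s) <=> Ce^3+(aq) + 3 IO3^-(aq)
Ksp = [Ce^3+][IO3^-]^3
With molar solubility s: [Ce^3+] = s, [IO3^-] = 3s.
So Ksp = s × (3s)^3 = 27s^4
Solving, s = (1.55 x 10^-10/27)^(1/4) = 1.55 × 10^-3 M

s ≈ 1.55e-3 M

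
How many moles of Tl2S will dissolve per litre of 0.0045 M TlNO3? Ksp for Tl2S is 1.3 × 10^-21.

Tl2S(s) ⇌ 2 Tl^+(aq) + S^2-(aq)
Ksp = [Tl^+]^2[S^2-]
Let s be the molar solubility in this solution. [Tl^+] = 0.0045 + 2s ≈ 0.0045, [S^2-] = s (common-ion effect: Tl^+ is already 0.0045 M).
Ksp ≈ (0.0045)^2 × s
s = 6.4 × 10^-17 M
Check: 2s = 1.3 × 10^-16 ≪ 0.0045, so the approximation is valid.

s = 6.4e-17 M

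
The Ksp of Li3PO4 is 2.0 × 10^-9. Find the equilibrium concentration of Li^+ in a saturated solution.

[Li^+] = 8.8 × 10^-3 M

Li3PO4(s) ⇌ 3 Li^+(aq) + PO4^3-(aq)
Ksp = [Li^+]^3[PO4^3-]
Let s = molar solubility. Then [Li^+] = 3s and [PO4^3-] = s.
Substituting: Ksp = (3s)^3s = 27s^4
s^4 = 2.0 × 10^-9 / 27, so s = 2.93 × 10^-3 M
[Li^+] = 3s = 8.8 x 10^-3 M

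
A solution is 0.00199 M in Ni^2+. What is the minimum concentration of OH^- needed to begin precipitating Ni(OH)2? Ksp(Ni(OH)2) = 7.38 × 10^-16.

6.09e-7 M

Ni(OH)2(s) ⇌ Ni^2+ + 2 OH^-
Ksp = [Ni^2+][OH^-]^2
Precipitation begins when Q = Ksp. With [Ni^2+] = 0.00199 M:
7.38 × 10^-16 = (0.00199) × [OH^-]^2
[OH^-] = (7.38 × 10^-16 / 1.99 × 10^-3)^(1/2) = 6.09 × 10^-7 M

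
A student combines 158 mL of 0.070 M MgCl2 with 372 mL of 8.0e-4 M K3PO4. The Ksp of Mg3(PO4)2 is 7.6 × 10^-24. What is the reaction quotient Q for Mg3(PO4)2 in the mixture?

Total volume = 158 + 372 = 530 mL.
[Mg^2+] = 7.0 × 10^-2 × (158/530) = 2.09 × 10^-2 M
[PO4^3-] = 8.0 × 10^-4 × (372/530) = 5.62 × 10^-4 M
Mg3(PO4)2(s) <=> 3 Mg^2+ + 2 PO4^3-, so Q = [Mg^2+]^3[PO4^3-]^2
Q = (2.09 x 10^-2)^3(5.62 × 10^-4)^2 = 2.9 x 10^-12
Q > Ksp, so Mg3(PO4)2 will precipitate.

Q ≈ 2.9 × 10^-12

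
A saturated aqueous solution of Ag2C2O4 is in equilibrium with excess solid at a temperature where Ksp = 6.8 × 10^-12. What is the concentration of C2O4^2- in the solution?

Ag2C2O4(s) ⇌ 2 Ag^+(aq) + C2O4^2-(aq)
Ksp = [Ag^+]^2[C2O4^2-]
If s mol/L of Ag2C2O4 dissolves, [Ag^+] = 2s and [C2O4^2-] = s.
Substituting: Ksp = (2s)^2s = 4s^3
s^3 = 6.8 × 10^-12 / 4, so s = 1.19 × 10^-4 M
[C2O4^2-] = s = 1.2 x 10^-4 M

[C2O4^2-] ≈ 1.2 × 10^-4 M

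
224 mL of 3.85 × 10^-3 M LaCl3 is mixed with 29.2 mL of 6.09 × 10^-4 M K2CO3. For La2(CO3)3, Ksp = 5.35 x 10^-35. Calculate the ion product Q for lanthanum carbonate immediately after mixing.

Q = 4.02e-18

Total volume = 224 + 29.2 = 253.2 mL.
[La^3+] = 3.85 × 10^-3 × (224/253.2) = 3.406 x 10^-3 M
[CO3^2-] = 6.09 × 10^-4 × (29.2/253.2) = 7.023 × 10^-5 M
La2(CO3)3(s) ⇌ 2 La^3+ + 3 CO3^2-, so Q = [La^3+]^2[CO3^2-]^3
Q = (3.406 x 10^-3)^2(7.023 x 10^-5)^3 = 4.02 x 10^-18
Q > Ksp, so La2(CO3)3 will precipitate.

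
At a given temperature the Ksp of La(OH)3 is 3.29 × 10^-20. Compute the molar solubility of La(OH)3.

5.91 × 10^-6 M

La(OH)3(s) ⇌ La^3+(aq) + 3 OH^-(aq)
Ksp = [La^3+][OH^-]^3
Let s = molar solubility. Then [La^3+] = s and [OH^-] = 3s.
Substituting: Ksp = s(3s)^3 = 27s^4
s^4 = 3.29 × 10^-20 / 27, so s = 5.91 × 10^-6 M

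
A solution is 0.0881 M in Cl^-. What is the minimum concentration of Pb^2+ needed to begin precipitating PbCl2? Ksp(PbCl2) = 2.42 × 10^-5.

3.12 × 10^-3 M

PbCl2(s) ⇌ Pb^2+(aq) + 2 Cl^-(aq)
Ksp = [Pb^2+][Cl^-]^2
Precipitation begins when Q = Ksp. With [Cl^-] = 0.0881 M:
2.42 × 10^-5 = (0.0881)^2 × [Pb^2+]
[Pb^2+] = (2.42 × 10^-5 / 7.762 × 10^-3) = 3.12 × 10^-3 M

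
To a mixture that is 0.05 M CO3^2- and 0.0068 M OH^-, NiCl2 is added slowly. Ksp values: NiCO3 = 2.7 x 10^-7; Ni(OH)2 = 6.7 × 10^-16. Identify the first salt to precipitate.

Each salt begins to precipitate when Q = Ksp, i.e. when [Ni^2+] reaches its threshold.
For NiCO3: 2.7 x 10^-7 = 0.05 × [Ni^2+]  ⇒  [Ni^2+] = 5.4 × 10^-6 M.
For Ni(OH)2: 6.7 × 10^-16 = (0.0068)^2 × [Ni^2+]  ⇒  [Ni^2+] = 1.4 × 10^-11 M.
The salt with the lower threshold [Ni^2+] precipitates first: Ni(OH)2.

Ni(OH)2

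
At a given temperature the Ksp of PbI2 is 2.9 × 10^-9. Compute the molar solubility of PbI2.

PbI2(s) <=> Pb^2+ + 2 I^-
Ksp = [Pb^2+][I^-]^2
If s mol/L of PbI2 dissolves, [Pb^2+] = s and [I^-] = 2s.
So Ksp = s × (2s)^2 = 4s^3
Solving, s = (2.9 × 10^-9/4)^(1/3) = 9.0 × 10^-4 M

s = 9.0 × 10^-4 M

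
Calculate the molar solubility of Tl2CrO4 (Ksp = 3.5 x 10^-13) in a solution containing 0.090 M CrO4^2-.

Tl2CrO4(s) ⇌ 2 Tl^+(aq) + CrO4^2-(aq)
Ksp = [Tl^+]^2[CrO4^2-]
If s mol/L dissolves here, [Tl^+] = 2s, [CrO4^2-] = 0.090 + s ≈ 0.090 (since the CrO4^2- already present dominates).
Ksp ≈ (2s)^2 × 0.090
s = 9.9 x 10^-7 M
Check: s = 9.9 × 10^-7 ≪ 0.090, so the approximation is valid.

s = 9.9 × 10^-7 M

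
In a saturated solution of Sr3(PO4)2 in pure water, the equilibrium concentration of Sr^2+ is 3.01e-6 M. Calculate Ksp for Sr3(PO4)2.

Sr3(PO4)2(s) ⇌ 3 Sr^2+(aq) + 2 PO4^3-(aq)
Stoichiometry gives [PO4^3-] = (2/3)[Sr^2+] = 2.007 × 10^-6 M.
Ksp = [Sr^2+]^3[PO4^3-]^2
Ksp = (3.01 x 10^-6)^3 × (2.007 x 10^-6)^2 = 1.10 × 10^-28

Ksp ≈ 1.10e-28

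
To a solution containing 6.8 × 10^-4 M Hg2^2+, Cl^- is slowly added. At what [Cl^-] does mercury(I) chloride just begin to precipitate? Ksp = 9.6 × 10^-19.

Hg2Cl2(s) ⇌ Hg2^2+(aq) + 2 Cl^-(aq)
Ksp = [Hg2^2+][Cl^-]^2
Precipitation begins when Q = Ksp. With [Hg2^2+] = 6.8 × 10^-4 M:
9.6 × 10^-19 = (6.8 × 10^-4) × [Cl^-]^2
[Cl^-] = (9.6 × 10^-19 / 6.8 × 10^-4)^(1/2) = 3.8 × 10^-8 M

3.8 × 10^-8 M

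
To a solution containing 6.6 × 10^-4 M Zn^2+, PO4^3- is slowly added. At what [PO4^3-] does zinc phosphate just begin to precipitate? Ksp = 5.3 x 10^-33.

[PO4^3-] = 4.3 × 10^-12 M

Zn3(PO4)2(s) ⇌ 3 Zn^2+(aq) + 2 PO4^3-(aq)
Ksp = [Zn^2+]^3[PO4^3-]^2
Precipitation begins when Q = Ksp. With [Zn^2+] = 6.6 × 10^-4 M:
5.3 x 10^-33 = (6.6 × 10^-4)^3 × [PO4^3-]^2
[PO4^3-] = (5.3 x 10^-33 / 2.87 × 10^-10)^(1/2) = 4.3 x 10^-12 M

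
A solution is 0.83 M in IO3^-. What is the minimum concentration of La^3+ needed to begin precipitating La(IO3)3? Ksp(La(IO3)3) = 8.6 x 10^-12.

[La^3+] = 1.5 x 10^-11 M

La(IO3)3(s) ⇌ La^3+(aq) + 3 IO3^-(aq)
Ksp = [La^3+][IO3^-]^3
Precipitation begins when Q = Ksp. With [IO3^-] = 0.83 M:
8.6 x 10^-12 = (0.83)^3 × [La^3+]
[La^3+] = (8.6 x 10^-12 / 5.72 x 10^-1) = 1.5 × 10^-11 M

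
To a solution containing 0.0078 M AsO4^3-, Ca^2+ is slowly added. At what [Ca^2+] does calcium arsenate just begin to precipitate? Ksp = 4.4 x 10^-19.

Ca3(AsO4)2(s) ⇌ 3 Ca^2+ + 2 AsO4^3-
Ksp = [Ca^2+]^3[AsO4^3-]^2
Precipitation begins when Q = Ksp. With [AsO4^3-] = 0.0078 M:
4.4 x 10^-19 = (0.0078)^2 × [Ca^2+]^3
[Ca^2+] = (4.4 x 10^-19 / 6.08 × 10^-5)^(1/3) = 1.9 × 10^-5 M

[Ca^2+] ≈ 1.9e-5 M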